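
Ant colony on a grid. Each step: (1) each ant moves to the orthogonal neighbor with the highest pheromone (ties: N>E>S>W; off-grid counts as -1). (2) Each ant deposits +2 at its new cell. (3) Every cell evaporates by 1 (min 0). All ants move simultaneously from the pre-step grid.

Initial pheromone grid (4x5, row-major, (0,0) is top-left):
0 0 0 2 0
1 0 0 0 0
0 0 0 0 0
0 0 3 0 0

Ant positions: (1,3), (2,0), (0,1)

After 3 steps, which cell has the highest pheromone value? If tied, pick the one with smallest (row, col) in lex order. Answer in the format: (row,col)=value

Step 1: ant0:(1,3)->N->(0,3) | ant1:(2,0)->N->(1,0) | ant2:(0,1)->E->(0,2)
  grid max=3 at (0,3)
Step 2: ant0:(0,3)->W->(0,2) | ant1:(1,0)->N->(0,0) | ant2:(0,2)->E->(0,3)
  grid max=4 at (0,3)
Step 3: ant0:(0,2)->E->(0,3) | ant1:(0,0)->S->(1,0) | ant2:(0,3)->W->(0,2)
  grid max=5 at (0,3)
Final grid:
  0 0 3 5 0
  2 0 0 0 0
  0 0 0 0 0
  0 0 0 0 0
Max pheromone 5 at (0,3)

Answer: (0,3)=5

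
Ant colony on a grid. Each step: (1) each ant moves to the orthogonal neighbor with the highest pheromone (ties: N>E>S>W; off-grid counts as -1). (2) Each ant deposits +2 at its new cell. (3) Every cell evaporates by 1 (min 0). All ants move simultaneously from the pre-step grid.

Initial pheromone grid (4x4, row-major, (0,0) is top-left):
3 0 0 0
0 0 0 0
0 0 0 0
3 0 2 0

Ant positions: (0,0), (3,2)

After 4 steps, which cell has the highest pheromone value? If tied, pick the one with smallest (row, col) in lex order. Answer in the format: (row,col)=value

Step 1: ant0:(0,0)->E->(0,1) | ant1:(3,2)->N->(2,2)
  grid max=2 at (0,0)
Step 2: ant0:(0,1)->W->(0,0) | ant1:(2,2)->S->(3,2)
  grid max=3 at (0,0)
Step 3: ant0:(0,0)->E->(0,1) | ant1:(3,2)->N->(2,2)
  grid max=2 at (0,0)
Step 4: ant0:(0,1)->W->(0,0) | ant1:(2,2)->S->(3,2)
  grid max=3 at (0,0)
Final grid:
  3 0 0 0
  0 0 0 0
  0 0 0 0
  0 0 2 0
Max pheromone 3 at (0,0)

Answer: (0,0)=3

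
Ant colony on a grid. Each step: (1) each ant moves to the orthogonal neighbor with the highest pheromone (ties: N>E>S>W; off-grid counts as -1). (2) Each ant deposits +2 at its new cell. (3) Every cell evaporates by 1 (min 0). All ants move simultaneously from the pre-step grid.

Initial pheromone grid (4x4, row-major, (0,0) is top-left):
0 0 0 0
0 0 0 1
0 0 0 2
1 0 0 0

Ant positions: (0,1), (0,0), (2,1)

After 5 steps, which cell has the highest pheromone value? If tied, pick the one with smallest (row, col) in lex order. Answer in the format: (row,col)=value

Step 1: ant0:(0,1)->E->(0,2) | ant1:(0,0)->E->(0,1) | ant2:(2,1)->N->(1,1)
  grid max=1 at (0,1)
Step 2: ant0:(0,2)->W->(0,1) | ant1:(0,1)->E->(0,2) | ant2:(1,1)->N->(0,1)
  grid max=4 at (0,1)
Step 3: ant0:(0,1)->E->(0,2) | ant1:(0,2)->W->(0,1) | ant2:(0,1)->E->(0,2)
  grid max=5 at (0,1)
Step 4: ant0:(0,2)->W->(0,1) | ant1:(0,1)->E->(0,2) | ant2:(0,2)->W->(0,1)
  grid max=8 at (0,1)
Step 5: ant0:(0,1)->E->(0,2) | ant1:(0,2)->W->(0,1) | ant2:(0,1)->E->(0,2)
  grid max=9 at (0,1)
Final grid:
  0 9 9 0
  0 0 0 0
  0 0 0 0
  0 0 0 0
Max pheromone 9 at (0,1)

Answer: (0,1)=9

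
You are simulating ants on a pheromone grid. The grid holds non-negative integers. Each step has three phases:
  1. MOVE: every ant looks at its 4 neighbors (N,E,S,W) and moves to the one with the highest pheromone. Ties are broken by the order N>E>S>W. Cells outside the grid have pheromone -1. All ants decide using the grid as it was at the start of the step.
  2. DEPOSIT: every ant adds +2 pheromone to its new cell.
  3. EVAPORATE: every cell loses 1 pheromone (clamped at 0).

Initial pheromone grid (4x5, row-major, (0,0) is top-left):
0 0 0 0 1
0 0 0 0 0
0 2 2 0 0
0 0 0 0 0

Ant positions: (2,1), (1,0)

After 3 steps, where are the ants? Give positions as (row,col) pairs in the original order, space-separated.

Step 1: ant0:(2,1)->E->(2,2) | ant1:(1,0)->N->(0,0)
  grid max=3 at (2,2)
Step 2: ant0:(2,2)->W->(2,1) | ant1:(0,0)->E->(0,1)
  grid max=2 at (2,1)
Step 3: ant0:(2,1)->E->(2,2) | ant1:(0,1)->E->(0,2)
  grid max=3 at (2,2)

(2,2) (0,2)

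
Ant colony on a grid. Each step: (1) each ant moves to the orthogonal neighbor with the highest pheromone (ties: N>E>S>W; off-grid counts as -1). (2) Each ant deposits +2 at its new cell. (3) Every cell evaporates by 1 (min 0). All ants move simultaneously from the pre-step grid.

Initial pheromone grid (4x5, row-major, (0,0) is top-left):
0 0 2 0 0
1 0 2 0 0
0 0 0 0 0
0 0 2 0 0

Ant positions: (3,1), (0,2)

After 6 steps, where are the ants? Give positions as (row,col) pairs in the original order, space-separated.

Step 1: ant0:(3,1)->E->(3,2) | ant1:(0,2)->S->(1,2)
  grid max=3 at (1,2)
Step 2: ant0:(3,2)->N->(2,2) | ant1:(1,2)->N->(0,2)
  grid max=2 at (0,2)
Step 3: ant0:(2,2)->N->(1,2) | ant1:(0,2)->S->(1,2)
  grid max=5 at (1,2)
Step 4: ant0:(1,2)->N->(0,2) | ant1:(1,2)->N->(0,2)
  grid max=4 at (0,2)
Step 5: ant0:(0,2)->S->(1,2) | ant1:(0,2)->S->(1,2)
  grid max=7 at (1,2)
Step 6: ant0:(1,2)->N->(0,2) | ant1:(1,2)->N->(0,2)
  grid max=6 at (0,2)

(0,2) (0,2)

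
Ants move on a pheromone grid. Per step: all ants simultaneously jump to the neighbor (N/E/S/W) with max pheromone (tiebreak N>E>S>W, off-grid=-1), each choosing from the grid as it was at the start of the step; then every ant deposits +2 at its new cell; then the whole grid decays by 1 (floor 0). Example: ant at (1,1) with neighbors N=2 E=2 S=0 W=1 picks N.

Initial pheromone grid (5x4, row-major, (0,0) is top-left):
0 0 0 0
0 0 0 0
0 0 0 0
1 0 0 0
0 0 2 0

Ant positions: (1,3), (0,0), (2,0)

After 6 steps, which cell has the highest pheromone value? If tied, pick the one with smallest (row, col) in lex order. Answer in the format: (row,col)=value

Answer: (1,3)=5

Derivation:
Step 1: ant0:(1,3)->N->(0,3) | ant1:(0,0)->E->(0,1) | ant2:(2,0)->S->(3,0)
  grid max=2 at (3,0)
Step 2: ant0:(0,3)->S->(1,3) | ant1:(0,1)->E->(0,2) | ant2:(3,0)->N->(2,0)
  grid max=1 at (0,2)
Step 3: ant0:(1,3)->N->(0,3) | ant1:(0,2)->E->(0,3) | ant2:(2,0)->S->(3,0)
  grid max=3 at (0,3)
Step 4: ant0:(0,3)->S->(1,3) | ant1:(0,3)->S->(1,3) | ant2:(3,0)->N->(2,0)
  grid max=3 at (1,3)
Step 5: ant0:(1,3)->N->(0,3) | ant1:(1,3)->N->(0,3) | ant2:(2,0)->S->(3,0)
  grid max=5 at (0,3)
Step 6: ant0:(0,3)->S->(1,3) | ant1:(0,3)->S->(1,3) | ant2:(3,0)->N->(2,0)
  grid max=5 at (1,3)
Final grid:
  0 0 0 4
  0 0 0 5
  1 0 0 0
  1 0 0 0
  0 0 0 0
Max pheromone 5 at (1,3)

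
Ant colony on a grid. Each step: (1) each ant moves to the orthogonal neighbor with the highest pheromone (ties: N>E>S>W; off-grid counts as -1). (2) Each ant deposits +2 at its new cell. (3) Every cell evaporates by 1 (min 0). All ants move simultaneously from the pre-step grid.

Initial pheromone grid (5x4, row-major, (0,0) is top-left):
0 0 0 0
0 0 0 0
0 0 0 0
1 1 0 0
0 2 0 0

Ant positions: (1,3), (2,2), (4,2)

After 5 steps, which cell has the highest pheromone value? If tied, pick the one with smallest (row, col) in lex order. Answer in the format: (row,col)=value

Step 1: ant0:(1,3)->N->(0,3) | ant1:(2,2)->N->(1,2) | ant2:(4,2)->W->(4,1)
  grid max=3 at (4,1)
Step 2: ant0:(0,3)->S->(1,3) | ant1:(1,2)->N->(0,2) | ant2:(4,1)->N->(3,1)
  grid max=2 at (4,1)
Step 3: ant0:(1,3)->N->(0,3) | ant1:(0,2)->E->(0,3) | ant2:(3,1)->S->(4,1)
  grid max=3 at (0,3)
Step 4: ant0:(0,3)->S->(1,3) | ant1:(0,3)->S->(1,3) | ant2:(4,1)->N->(3,1)
  grid max=3 at (1,3)
Step 5: ant0:(1,3)->N->(0,3) | ant1:(1,3)->N->(0,3) | ant2:(3,1)->S->(4,1)
  grid max=5 at (0,3)
Final grid:
  0 0 0 5
  0 0 0 2
  0 0 0 0
  0 0 0 0
  0 3 0 0
Max pheromone 5 at (0,3)

Answer: (0,3)=5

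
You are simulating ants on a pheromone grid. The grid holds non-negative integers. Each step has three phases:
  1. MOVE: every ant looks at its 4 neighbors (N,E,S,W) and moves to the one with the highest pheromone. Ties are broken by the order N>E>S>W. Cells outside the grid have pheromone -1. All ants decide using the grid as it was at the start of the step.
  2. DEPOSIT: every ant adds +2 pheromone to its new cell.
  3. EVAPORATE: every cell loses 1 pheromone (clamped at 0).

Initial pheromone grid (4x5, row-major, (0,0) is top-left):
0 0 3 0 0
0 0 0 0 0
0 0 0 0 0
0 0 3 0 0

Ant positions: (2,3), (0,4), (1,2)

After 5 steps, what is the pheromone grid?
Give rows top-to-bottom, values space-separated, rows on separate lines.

After step 1: ants at (1,3),(1,4),(0,2)
  0 0 4 0 0
  0 0 0 1 1
  0 0 0 0 0
  0 0 2 0 0
After step 2: ants at (1,4),(1,3),(0,3)
  0 0 3 1 0
  0 0 0 2 2
  0 0 0 0 0
  0 0 1 0 0
After step 3: ants at (1,3),(1,4),(0,2)
  0 0 4 0 0
  0 0 0 3 3
  0 0 0 0 0
  0 0 0 0 0
After step 4: ants at (1,4),(1,3),(0,3)
  0 0 3 1 0
  0 0 0 4 4
  0 0 0 0 0
  0 0 0 0 0
After step 5: ants at (1,3),(1,4),(1,3)
  0 0 2 0 0
  0 0 0 7 5
  0 0 0 0 0
  0 0 0 0 0

0 0 2 0 0
0 0 0 7 5
0 0 0 0 0
0 0 0 0 0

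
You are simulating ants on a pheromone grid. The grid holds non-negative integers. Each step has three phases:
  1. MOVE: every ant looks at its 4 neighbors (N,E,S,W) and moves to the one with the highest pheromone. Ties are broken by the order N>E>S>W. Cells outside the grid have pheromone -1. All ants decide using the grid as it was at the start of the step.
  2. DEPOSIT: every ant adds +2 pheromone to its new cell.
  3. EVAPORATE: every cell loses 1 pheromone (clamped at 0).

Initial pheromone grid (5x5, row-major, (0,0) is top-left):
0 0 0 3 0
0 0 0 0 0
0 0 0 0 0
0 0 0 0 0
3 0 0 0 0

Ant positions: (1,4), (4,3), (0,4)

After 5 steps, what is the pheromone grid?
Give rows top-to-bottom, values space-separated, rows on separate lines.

After step 1: ants at (0,4),(3,3),(0,3)
  0 0 0 4 1
  0 0 0 0 0
  0 0 0 0 0
  0 0 0 1 0
  2 0 0 0 0
After step 2: ants at (0,3),(2,3),(0,4)
  0 0 0 5 2
  0 0 0 0 0
  0 0 0 1 0
  0 0 0 0 0
  1 0 0 0 0
After step 3: ants at (0,4),(1,3),(0,3)
  0 0 0 6 3
  0 0 0 1 0
  0 0 0 0 0
  0 0 0 0 0
  0 0 0 0 0
After step 4: ants at (0,3),(0,3),(0,4)
  0 0 0 9 4
  0 0 0 0 0
  0 0 0 0 0
  0 0 0 0 0
  0 0 0 0 0
After step 5: ants at (0,4),(0,4),(0,3)
  0 0 0 10 7
  0 0 0 0 0
  0 0 0 0 0
  0 0 0 0 0
  0 0 0 0 0

0 0 0 10 7
0 0 0 0 0
0 0 0 0 0
0 0 0 0 0
0 0 0 0 0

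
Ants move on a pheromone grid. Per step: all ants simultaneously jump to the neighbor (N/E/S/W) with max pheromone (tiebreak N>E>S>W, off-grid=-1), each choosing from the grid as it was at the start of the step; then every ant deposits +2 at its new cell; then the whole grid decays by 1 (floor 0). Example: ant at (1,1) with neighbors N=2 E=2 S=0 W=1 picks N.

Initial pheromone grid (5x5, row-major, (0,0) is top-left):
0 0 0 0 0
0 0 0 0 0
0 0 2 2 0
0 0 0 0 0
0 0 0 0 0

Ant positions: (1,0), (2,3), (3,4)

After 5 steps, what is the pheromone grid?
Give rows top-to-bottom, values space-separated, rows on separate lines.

After step 1: ants at (0,0),(2,2),(2,4)
  1 0 0 0 0
  0 0 0 0 0
  0 0 3 1 1
  0 0 0 0 0
  0 0 0 0 0
After step 2: ants at (0,1),(2,3),(2,3)
  0 1 0 0 0
  0 0 0 0 0
  0 0 2 4 0
  0 0 0 0 0
  0 0 0 0 0
After step 3: ants at (0,2),(2,2),(2,2)
  0 0 1 0 0
  0 0 0 0 0
  0 0 5 3 0
  0 0 0 0 0
  0 0 0 0 0
After step 4: ants at (0,3),(2,3),(2,3)
  0 0 0 1 0
  0 0 0 0 0
  0 0 4 6 0
  0 0 0 0 0
  0 0 0 0 0
After step 5: ants at (0,4),(2,2),(2,2)
  0 0 0 0 1
  0 0 0 0 0
  0 0 7 5 0
  0 0 0 0 0
  0 0 0 0 0

0 0 0 0 1
0 0 0 0 0
0 0 7 5 0
0 0 0 0 0
0 0 0 0 0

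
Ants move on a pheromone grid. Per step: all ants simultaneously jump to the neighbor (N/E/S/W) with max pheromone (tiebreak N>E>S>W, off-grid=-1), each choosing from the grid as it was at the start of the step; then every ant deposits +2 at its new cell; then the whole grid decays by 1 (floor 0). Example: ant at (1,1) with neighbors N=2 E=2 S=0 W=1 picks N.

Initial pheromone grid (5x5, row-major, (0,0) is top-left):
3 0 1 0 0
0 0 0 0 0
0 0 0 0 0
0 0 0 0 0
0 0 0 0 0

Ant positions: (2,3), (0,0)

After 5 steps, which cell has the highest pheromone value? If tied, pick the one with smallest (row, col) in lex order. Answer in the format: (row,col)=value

Answer: (0,0)=2

Derivation:
Step 1: ant0:(2,3)->N->(1,3) | ant1:(0,0)->E->(0,1)
  grid max=2 at (0,0)
Step 2: ant0:(1,3)->N->(0,3) | ant1:(0,1)->W->(0,0)
  grid max=3 at (0,0)
Step 3: ant0:(0,3)->E->(0,4) | ant1:(0,0)->E->(0,1)
  grid max=2 at (0,0)
Step 4: ant0:(0,4)->S->(1,4) | ant1:(0,1)->W->(0,0)
  grid max=3 at (0,0)
Step 5: ant0:(1,4)->N->(0,4) | ant1:(0,0)->E->(0,1)
  grid max=2 at (0,0)
Final grid:
  2 1 0 0 1
  0 0 0 0 0
  0 0 0 0 0
  0 0 0 0 0
  0 0 0 0 0
Max pheromone 2 at (0,0)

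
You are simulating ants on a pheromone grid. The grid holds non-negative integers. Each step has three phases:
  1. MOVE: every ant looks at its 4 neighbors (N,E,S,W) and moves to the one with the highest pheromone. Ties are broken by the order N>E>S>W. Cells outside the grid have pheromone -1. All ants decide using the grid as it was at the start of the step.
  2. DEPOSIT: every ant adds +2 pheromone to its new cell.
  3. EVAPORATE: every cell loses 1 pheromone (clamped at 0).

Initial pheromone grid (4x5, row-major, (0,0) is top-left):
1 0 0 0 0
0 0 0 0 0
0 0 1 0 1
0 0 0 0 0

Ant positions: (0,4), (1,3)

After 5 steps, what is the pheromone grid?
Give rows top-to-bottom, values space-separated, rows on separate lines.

After step 1: ants at (1,4),(0,3)
  0 0 0 1 0
  0 0 0 0 1
  0 0 0 0 0
  0 0 0 0 0
After step 2: ants at (0,4),(0,4)
  0 0 0 0 3
  0 0 0 0 0
  0 0 0 0 0
  0 0 0 0 0
After step 3: ants at (1,4),(1,4)
  0 0 0 0 2
  0 0 0 0 3
  0 0 0 0 0
  0 0 0 0 0
After step 4: ants at (0,4),(0,4)
  0 0 0 0 5
  0 0 0 0 2
  0 0 0 0 0
  0 0 0 0 0
After step 5: ants at (1,4),(1,4)
  0 0 0 0 4
  0 0 0 0 5
  0 0 0 0 0
  0 0 0 0 0

0 0 0 0 4
0 0 0 0 5
0 0 0 0 0
0 0 0 0 0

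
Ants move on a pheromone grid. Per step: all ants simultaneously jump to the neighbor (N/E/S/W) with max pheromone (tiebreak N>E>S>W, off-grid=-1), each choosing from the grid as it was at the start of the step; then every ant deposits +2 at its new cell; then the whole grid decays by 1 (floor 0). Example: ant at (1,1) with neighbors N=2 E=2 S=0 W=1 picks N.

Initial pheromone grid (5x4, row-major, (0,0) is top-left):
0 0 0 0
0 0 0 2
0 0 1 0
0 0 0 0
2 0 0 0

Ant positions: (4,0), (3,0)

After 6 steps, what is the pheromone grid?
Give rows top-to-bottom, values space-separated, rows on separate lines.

After step 1: ants at (3,0),(4,0)
  0 0 0 0
  0 0 0 1
  0 0 0 0
  1 0 0 0
  3 0 0 0
After step 2: ants at (4,0),(3,0)
  0 0 0 0
  0 0 0 0
  0 0 0 0
  2 0 0 0
  4 0 0 0
After step 3: ants at (3,0),(4,0)
  0 0 0 0
  0 0 0 0
  0 0 0 0
  3 0 0 0
  5 0 0 0
After step 4: ants at (4,0),(3,0)
  0 0 0 0
  0 0 0 0
  0 0 0 0
  4 0 0 0
  6 0 0 0
After step 5: ants at (3,0),(4,0)
  0 0 0 0
  0 0 0 0
  0 0 0 0
  5 0 0 0
  7 0 0 0
After step 6: ants at (4,0),(3,0)
  0 0 0 0
  0 0 0 0
  0 0 0 0
  6 0 0 0
  8 0 0 0

0 0 0 0
0 0 0 0
0 0 0 0
6 0 0 0
8 0 0 0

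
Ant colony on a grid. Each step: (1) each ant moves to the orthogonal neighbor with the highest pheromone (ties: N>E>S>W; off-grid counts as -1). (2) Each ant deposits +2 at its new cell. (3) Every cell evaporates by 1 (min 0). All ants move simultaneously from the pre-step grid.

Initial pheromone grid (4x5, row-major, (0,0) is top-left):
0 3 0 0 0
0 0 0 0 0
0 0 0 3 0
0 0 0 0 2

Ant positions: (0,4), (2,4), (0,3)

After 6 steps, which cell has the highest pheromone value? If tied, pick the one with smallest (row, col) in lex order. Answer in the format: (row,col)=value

Answer: (0,4)=8

Derivation:
Step 1: ant0:(0,4)->S->(1,4) | ant1:(2,4)->W->(2,3) | ant2:(0,3)->E->(0,4)
  grid max=4 at (2,3)
Step 2: ant0:(1,4)->N->(0,4) | ant1:(2,3)->N->(1,3) | ant2:(0,4)->S->(1,4)
  grid max=3 at (2,3)
Step 3: ant0:(0,4)->S->(1,4) | ant1:(1,3)->S->(2,3) | ant2:(1,4)->N->(0,4)
  grid max=4 at (2,3)
Step 4: ant0:(1,4)->N->(0,4) | ant1:(2,3)->N->(1,3) | ant2:(0,4)->S->(1,4)
  grid max=4 at (0,4)
Step 5: ant0:(0,4)->S->(1,4) | ant1:(1,3)->E->(1,4) | ant2:(1,4)->N->(0,4)
  grid max=7 at (1,4)
Step 6: ant0:(1,4)->N->(0,4) | ant1:(1,4)->N->(0,4) | ant2:(0,4)->S->(1,4)
  grid max=8 at (0,4)
Final grid:
  0 0 0 0 8
  0 0 0 0 8
  0 0 0 1 0
  0 0 0 0 0
Max pheromone 8 at (0,4)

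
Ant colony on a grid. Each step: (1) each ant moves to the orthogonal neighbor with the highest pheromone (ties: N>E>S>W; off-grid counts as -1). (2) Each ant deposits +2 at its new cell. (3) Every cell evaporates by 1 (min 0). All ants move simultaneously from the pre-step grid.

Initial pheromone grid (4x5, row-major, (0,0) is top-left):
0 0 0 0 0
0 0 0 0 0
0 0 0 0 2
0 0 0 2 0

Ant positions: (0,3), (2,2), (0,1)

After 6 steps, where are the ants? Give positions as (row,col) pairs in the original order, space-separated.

Step 1: ant0:(0,3)->E->(0,4) | ant1:(2,2)->N->(1,2) | ant2:(0,1)->E->(0,2)
  grid max=1 at (0,2)
Step 2: ant0:(0,4)->S->(1,4) | ant1:(1,2)->N->(0,2) | ant2:(0,2)->S->(1,2)
  grid max=2 at (0,2)
Step 3: ant0:(1,4)->N->(0,4) | ant1:(0,2)->S->(1,2) | ant2:(1,2)->N->(0,2)
  grid max=3 at (0,2)
Step 4: ant0:(0,4)->S->(1,4) | ant1:(1,2)->N->(0,2) | ant2:(0,2)->S->(1,2)
  grid max=4 at (0,2)
Step 5: ant0:(1,4)->N->(0,4) | ant1:(0,2)->S->(1,2) | ant2:(1,2)->N->(0,2)
  grid max=5 at (0,2)
Step 6: ant0:(0,4)->S->(1,4) | ant1:(1,2)->N->(0,2) | ant2:(0,2)->S->(1,2)
  grid max=6 at (0,2)

(1,4) (0,2) (1,2)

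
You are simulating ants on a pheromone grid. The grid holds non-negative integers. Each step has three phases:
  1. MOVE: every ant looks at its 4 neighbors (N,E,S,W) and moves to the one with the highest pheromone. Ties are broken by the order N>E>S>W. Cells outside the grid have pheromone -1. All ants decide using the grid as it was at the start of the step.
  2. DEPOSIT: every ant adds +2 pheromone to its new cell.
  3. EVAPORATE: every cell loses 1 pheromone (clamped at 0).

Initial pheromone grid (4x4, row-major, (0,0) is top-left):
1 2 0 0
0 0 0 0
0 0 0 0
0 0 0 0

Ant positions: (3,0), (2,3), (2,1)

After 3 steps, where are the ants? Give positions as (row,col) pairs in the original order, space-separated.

Step 1: ant0:(3,0)->N->(2,0) | ant1:(2,3)->N->(1,3) | ant2:(2,1)->N->(1,1)
  grid max=1 at (0,1)
Step 2: ant0:(2,0)->N->(1,0) | ant1:(1,3)->N->(0,3) | ant2:(1,1)->N->(0,1)
  grid max=2 at (0,1)
Step 3: ant0:(1,0)->N->(0,0) | ant1:(0,3)->S->(1,3) | ant2:(0,1)->E->(0,2)
  grid max=1 at (0,0)

(0,0) (1,3) (0,2)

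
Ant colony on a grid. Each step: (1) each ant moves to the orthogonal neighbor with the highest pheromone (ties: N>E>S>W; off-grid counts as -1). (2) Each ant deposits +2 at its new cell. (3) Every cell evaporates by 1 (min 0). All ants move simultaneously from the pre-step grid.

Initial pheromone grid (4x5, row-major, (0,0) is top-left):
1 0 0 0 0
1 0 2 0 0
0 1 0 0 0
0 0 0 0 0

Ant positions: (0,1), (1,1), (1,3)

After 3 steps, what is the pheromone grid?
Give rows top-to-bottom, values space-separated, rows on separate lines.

After step 1: ants at (0,0),(1,2),(1,2)
  2 0 0 0 0
  0 0 5 0 0
  0 0 0 0 0
  0 0 0 0 0
After step 2: ants at (0,1),(0,2),(0,2)
  1 1 3 0 0
  0 0 4 0 0
  0 0 0 0 0
  0 0 0 0 0
After step 3: ants at (0,2),(1,2),(1,2)
  0 0 4 0 0
  0 0 7 0 0
  0 0 0 0 0
  0 0 0 0 0

0 0 4 0 0
0 0 7 0 0
0 0 0 0 0
0 0 0 0 0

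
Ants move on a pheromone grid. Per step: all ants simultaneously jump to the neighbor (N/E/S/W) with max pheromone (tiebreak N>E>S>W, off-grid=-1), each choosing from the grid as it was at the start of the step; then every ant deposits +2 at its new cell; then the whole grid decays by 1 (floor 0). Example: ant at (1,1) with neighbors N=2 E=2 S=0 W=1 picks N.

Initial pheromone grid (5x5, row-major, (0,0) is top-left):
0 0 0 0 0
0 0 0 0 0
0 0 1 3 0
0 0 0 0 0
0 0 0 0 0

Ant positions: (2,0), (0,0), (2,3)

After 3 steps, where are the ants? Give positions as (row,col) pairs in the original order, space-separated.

Step 1: ant0:(2,0)->N->(1,0) | ant1:(0,0)->E->(0,1) | ant2:(2,3)->W->(2,2)
  grid max=2 at (2,2)
Step 2: ant0:(1,0)->N->(0,0) | ant1:(0,1)->E->(0,2) | ant2:(2,2)->E->(2,3)
  grid max=3 at (2,3)
Step 3: ant0:(0,0)->E->(0,1) | ant1:(0,2)->E->(0,3) | ant2:(2,3)->W->(2,2)
  grid max=2 at (2,2)

(0,1) (0,3) (2,2)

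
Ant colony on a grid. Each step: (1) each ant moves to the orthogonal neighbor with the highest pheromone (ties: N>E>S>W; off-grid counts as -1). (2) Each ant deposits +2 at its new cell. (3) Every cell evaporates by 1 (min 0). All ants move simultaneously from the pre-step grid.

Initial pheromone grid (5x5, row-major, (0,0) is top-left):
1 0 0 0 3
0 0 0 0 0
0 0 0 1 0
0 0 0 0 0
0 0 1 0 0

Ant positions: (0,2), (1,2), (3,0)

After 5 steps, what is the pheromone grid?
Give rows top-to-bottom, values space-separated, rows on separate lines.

After step 1: ants at (0,3),(0,2),(2,0)
  0 0 1 1 2
  0 0 0 0 0
  1 0 0 0 0
  0 0 0 0 0
  0 0 0 0 0
After step 2: ants at (0,4),(0,3),(1,0)
  0 0 0 2 3
  1 0 0 0 0
  0 0 0 0 0
  0 0 0 0 0
  0 0 0 0 0
After step 3: ants at (0,3),(0,4),(0,0)
  1 0 0 3 4
  0 0 0 0 0
  0 0 0 0 0
  0 0 0 0 0
  0 0 0 0 0
After step 4: ants at (0,4),(0,3),(0,1)
  0 1 0 4 5
  0 0 0 0 0
  0 0 0 0 0
  0 0 0 0 0
  0 0 0 0 0
After step 5: ants at (0,3),(0,4),(0,2)
  0 0 1 5 6
  0 0 0 0 0
  0 0 0 0 0
  0 0 0 0 0
  0 0 0 0 0

0 0 1 5 6
0 0 0 0 0
0 0 0 0 0
0 0 0 0 0
0 0 0 0 0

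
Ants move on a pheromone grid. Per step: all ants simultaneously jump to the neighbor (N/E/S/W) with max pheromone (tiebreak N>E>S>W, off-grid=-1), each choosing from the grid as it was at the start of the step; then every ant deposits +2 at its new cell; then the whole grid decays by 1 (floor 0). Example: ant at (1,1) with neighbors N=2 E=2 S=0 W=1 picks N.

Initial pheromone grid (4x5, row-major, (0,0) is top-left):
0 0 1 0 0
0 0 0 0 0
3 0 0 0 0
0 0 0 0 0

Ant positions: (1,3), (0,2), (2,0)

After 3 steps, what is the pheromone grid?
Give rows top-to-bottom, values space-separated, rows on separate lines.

After step 1: ants at (0,3),(0,3),(1,0)
  0 0 0 3 0
  1 0 0 0 0
  2 0 0 0 0
  0 0 0 0 0
After step 2: ants at (0,4),(0,4),(2,0)
  0 0 0 2 3
  0 0 0 0 0
  3 0 0 0 0
  0 0 0 0 0
After step 3: ants at (0,3),(0,3),(1,0)
  0 0 0 5 2
  1 0 0 0 0
  2 0 0 0 0
  0 0 0 0 0

0 0 0 5 2
1 0 0 0 0
2 0 0 0 0
0 0 0 0 0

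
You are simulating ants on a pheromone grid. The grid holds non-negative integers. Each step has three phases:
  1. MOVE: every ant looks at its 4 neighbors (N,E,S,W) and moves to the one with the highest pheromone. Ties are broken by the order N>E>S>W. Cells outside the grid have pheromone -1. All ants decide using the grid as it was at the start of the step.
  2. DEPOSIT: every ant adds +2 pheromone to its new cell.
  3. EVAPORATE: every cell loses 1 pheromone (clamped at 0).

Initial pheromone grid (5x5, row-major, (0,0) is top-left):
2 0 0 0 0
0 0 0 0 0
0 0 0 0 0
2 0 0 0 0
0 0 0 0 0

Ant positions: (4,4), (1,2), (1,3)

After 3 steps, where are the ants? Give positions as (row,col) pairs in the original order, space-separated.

Step 1: ant0:(4,4)->N->(3,4) | ant1:(1,2)->N->(0,2) | ant2:(1,3)->N->(0,3)
  grid max=1 at (0,0)
Step 2: ant0:(3,4)->N->(2,4) | ant1:(0,2)->E->(0,3) | ant2:(0,3)->W->(0,2)
  grid max=2 at (0,2)
Step 3: ant0:(2,4)->N->(1,4) | ant1:(0,3)->W->(0,2) | ant2:(0,2)->E->(0,3)
  grid max=3 at (0,2)

(1,4) (0,2) (0,3)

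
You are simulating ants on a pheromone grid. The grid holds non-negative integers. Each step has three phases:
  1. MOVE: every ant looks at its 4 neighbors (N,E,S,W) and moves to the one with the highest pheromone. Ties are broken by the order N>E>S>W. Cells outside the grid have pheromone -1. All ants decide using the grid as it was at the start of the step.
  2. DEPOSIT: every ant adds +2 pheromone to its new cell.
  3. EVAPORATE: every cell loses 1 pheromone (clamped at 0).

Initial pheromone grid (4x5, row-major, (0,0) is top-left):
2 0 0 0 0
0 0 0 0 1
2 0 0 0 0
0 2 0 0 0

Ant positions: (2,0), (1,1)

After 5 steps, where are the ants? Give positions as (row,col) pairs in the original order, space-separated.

Step 1: ant0:(2,0)->N->(1,0) | ant1:(1,1)->N->(0,1)
  grid max=1 at (0,0)
Step 2: ant0:(1,0)->N->(0,0) | ant1:(0,1)->W->(0,0)
  grid max=4 at (0,0)
Step 3: ant0:(0,0)->E->(0,1) | ant1:(0,0)->E->(0,1)
  grid max=3 at (0,0)
Step 4: ant0:(0,1)->W->(0,0) | ant1:(0,1)->W->(0,0)
  grid max=6 at (0,0)
Step 5: ant0:(0,0)->E->(0,1) | ant1:(0,0)->E->(0,1)
  grid max=5 at (0,0)

(0,1) (0,1)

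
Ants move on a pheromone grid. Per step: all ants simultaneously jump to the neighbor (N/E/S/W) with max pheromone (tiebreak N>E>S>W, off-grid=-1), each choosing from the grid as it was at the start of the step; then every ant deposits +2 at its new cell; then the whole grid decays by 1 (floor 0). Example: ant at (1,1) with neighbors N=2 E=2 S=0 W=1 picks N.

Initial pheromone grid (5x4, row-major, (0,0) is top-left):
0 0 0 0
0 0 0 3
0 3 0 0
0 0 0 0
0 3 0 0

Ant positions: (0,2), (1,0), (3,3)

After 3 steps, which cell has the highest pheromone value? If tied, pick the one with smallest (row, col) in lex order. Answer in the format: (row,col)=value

Answer: (1,3)=4

Derivation:
Step 1: ant0:(0,2)->E->(0,3) | ant1:(1,0)->N->(0,0) | ant2:(3,3)->N->(2,3)
  grid max=2 at (1,3)
Step 2: ant0:(0,3)->S->(1,3) | ant1:(0,0)->E->(0,1) | ant2:(2,3)->N->(1,3)
  grid max=5 at (1,3)
Step 3: ant0:(1,3)->N->(0,3) | ant1:(0,1)->E->(0,2) | ant2:(1,3)->N->(0,3)
  grid max=4 at (1,3)
Final grid:
  0 0 1 3
  0 0 0 4
  0 0 0 0
  0 0 0 0
  0 0 0 0
Max pheromone 4 at (1,3)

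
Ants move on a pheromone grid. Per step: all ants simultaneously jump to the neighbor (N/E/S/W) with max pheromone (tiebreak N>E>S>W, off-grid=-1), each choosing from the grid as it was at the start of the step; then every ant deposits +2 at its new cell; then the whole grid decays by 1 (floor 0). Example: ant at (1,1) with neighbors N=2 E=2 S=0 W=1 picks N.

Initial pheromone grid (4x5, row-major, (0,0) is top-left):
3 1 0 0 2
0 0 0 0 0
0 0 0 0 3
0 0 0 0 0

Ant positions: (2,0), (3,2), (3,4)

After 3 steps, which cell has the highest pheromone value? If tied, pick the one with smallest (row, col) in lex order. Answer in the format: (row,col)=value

Answer: (2,4)=4

Derivation:
Step 1: ant0:(2,0)->N->(1,0) | ant1:(3,2)->N->(2,2) | ant2:(3,4)->N->(2,4)
  grid max=4 at (2,4)
Step 2: ant0:(1,0)->N->(0,0) | ant1:(2,2)->N->(1,2) | ant2:(2,4)->N->(1,4)
  grid max=3 at (0,0)
Step 3: ant0:(0,0)->E->(0,1) | ant1:(1,2)->N->(0,2) | ant2:(1,4)->S->(2,4)
  grid max=4 at (2,4)
Final grid:
  2 1 1 0 0
  0 0 0 0 0
  0 0 0 0 4
  0 0 0 0 0
Max pheromone 4 at (2,4)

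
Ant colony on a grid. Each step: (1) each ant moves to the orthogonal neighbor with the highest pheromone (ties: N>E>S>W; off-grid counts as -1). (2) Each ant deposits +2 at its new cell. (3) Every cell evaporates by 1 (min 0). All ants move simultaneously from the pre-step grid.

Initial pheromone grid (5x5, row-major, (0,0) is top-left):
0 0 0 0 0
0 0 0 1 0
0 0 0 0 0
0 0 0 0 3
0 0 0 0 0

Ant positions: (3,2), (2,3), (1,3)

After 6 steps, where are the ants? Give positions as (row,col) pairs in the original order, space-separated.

Step 1: ant0:(3,2)->N->(2,2) | ant1:(2,3)->N->(1,3) | ant2:(1,3)->N->(0,3)
  grid max=2 at (1,3)
Step 2: ant0:(2,2)->N->(1,2) | ant1:(1,3)->N->(0,3) | ant2:(0,3)->S->(1,3)
  grid max=3 at (1,3)
Step 3: ant0:(1,2)->E->(1,3) | ant1:(0,3)->S->(1,3) | ant2:(1,3)->N->(0,3)
  grid max=6 at (1,3)
Step 4: ant0:(1,3)->N->(0,3) | ant1:(1,3)->N->(0,3) | ant2:(0,3)->S->(1,3)
  grid max=7 at (1,3)
Step 5: ant0:(0,3)->S->(1,3) | ant1:(0,3)->S->(1,3) | ant2:(1,3)->N->(0,3)
  grid max=10 at (1,3)
Step 6: ant0:(1,3)->N->(0,3) | ant1:(1,3)->N->(0,3) | ant2:(0,3)->S->(1,3)
  grid max=11 at (1,3)

(0,3) (0,3) (1,3)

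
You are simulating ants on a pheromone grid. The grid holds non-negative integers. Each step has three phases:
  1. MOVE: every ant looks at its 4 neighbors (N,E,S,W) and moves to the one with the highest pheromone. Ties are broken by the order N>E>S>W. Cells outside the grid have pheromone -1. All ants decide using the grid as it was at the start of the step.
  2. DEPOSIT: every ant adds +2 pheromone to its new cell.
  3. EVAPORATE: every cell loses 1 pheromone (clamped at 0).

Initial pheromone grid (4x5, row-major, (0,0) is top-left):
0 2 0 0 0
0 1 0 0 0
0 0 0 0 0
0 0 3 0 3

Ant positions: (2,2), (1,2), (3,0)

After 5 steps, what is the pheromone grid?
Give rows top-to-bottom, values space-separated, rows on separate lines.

After step 1: ants at (3,2),(1,1),(2,0)
  0 1 0 0 0
  0 2 0 0 0
  1 0 0 0 0
  0 0 4 0 2
After step 2: ants at (2,2),(0,1),(1,0)
  0 2 0 0 0
  1 1 0 0 0
  0 0 1 0 0
  0 0 3 0 1
After step 3: ants at (3,2),(1,1),(1,1)
  0 1 0 0 0
  0 4 0 0 0
  0 0 0 0 0
  0 0 4 0 0
After step 4: ants at (2,2),(0,1),(0,1)
  0 4 0 0 0
  0 3 0 0 0
  0 0 1 0 0
  0 0 3 0 0
After step 5: ants at (3,2),(1,1),(1,1)
  0 3 0 0 0
  0 6 0 0 0
  0 0 0 0 0
  0 0 4 0 0

0 3 0 0 0
0 6 0 0 0
0 0 0 0 0
0 0 4 0 0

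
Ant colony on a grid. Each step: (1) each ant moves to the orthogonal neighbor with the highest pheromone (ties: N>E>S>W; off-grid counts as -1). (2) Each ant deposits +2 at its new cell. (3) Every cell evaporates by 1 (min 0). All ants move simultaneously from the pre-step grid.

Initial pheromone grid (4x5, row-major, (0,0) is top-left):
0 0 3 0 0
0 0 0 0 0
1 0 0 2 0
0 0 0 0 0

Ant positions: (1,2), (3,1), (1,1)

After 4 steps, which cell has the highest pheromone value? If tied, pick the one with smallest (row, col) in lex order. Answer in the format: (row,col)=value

Step 1: ant0:(1,2)->N->(0,2) | ant1:(3,1)->N->(2,1) | ant2:(1,1)->N->(0,1)
  grid max=4 at (0,2)
Step 2: ant0:(0,2)->W->(0,1) | ant1:(2,1)->N->(1,1) | ant2:(0,1)->E->(0,2)
  grid max=5 at (0,2)
Step 3: ant0:(0,1)->E->(0,2) | ant1:(1,1)->N->(0,1) | ant2:(0,2)->W->(0,1)
  grid max=6 at (0,2)
Step 4: ant0:(0,2)->W->(0,1) | ant1:(0,1)->E->(0,2) | ant2:(0,1)->E->(0,2)
  grid max=9 at (0,2)
Final grid:
  0 6 9 0 0
  0 0 0 0 0
  0 0 0 0 0
  0 0 0 0 0
Max pheromone 9 at (0,2)

Answer: (0,2)=9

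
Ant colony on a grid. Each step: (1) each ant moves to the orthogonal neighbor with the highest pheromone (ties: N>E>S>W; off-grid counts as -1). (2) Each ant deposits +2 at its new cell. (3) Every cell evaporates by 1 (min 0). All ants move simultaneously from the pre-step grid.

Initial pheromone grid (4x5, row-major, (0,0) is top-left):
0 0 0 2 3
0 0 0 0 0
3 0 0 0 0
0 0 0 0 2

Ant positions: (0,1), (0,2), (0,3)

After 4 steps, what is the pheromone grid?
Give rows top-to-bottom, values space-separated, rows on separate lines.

After step 1: ants at (0,2),(0,3),(0,4)
  0 0 1 3 4
  0 0 0 0 0
  2 0 0 0 0
  0 0 0 0 1
After step 2: ants at (0,3),(0,4),(0,3)
  0 0 0 6 5
  0 0 0 0 0
  1 0 0 0 0
  0 0 0 0 0
After step 3: ants at (0,4),(0,3),(0,4)
  0 0 0 7 8
  0 0 0 0 0
  0 0 0 0 0
  0 0 0 0 0
After step 4: ants at (0,3),(0,4),(0,3)
  0 0 0 10 9
  0 0 0 0 0
  0 0 0 0 0
  0 0 0 0 0

0 0 0 10 9
0 0 0 0 0
0 0 0 0 0
0 0 0 0 0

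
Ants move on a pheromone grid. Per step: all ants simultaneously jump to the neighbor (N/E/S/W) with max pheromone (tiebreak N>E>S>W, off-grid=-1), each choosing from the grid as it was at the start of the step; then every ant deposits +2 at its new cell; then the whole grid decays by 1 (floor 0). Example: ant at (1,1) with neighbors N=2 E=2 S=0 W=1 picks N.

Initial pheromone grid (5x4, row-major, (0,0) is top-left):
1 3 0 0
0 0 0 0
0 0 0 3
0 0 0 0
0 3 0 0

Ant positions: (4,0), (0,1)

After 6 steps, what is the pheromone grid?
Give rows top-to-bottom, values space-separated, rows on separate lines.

After step 1: ants at (4,1),(0,0)
  2 2 0 0
  0 0 0 0
  0 0 0 2
  0 0 0 0
  0 4 0 0
After step 2: ants at (3,1),(0,1)
  1 3 0 0
  0 0 0 0
  0 0 0 1
  0 1 0 0
  0 3 0 0
After step 3: ants at (4,1),(0,0)
  2 2 0 0
  0 0 0 0
  0 0 0 0
  0 0 0 0
  0 4 0 0
After step 4: ants at (3,1),(0,1)
  1 3 0 0
  0 0 0 0
  0 0 0 0
  0 1 0 0
  0 3 0 0
After step 5: ants at (4,1),(0,0)
  2 2 0 0
  0 0 0 0
  0 0 0 0
  0 0 0 0
  0 4 0 0
After step 6: ants at (3,1),(0,1)
  1 3 0 0
  0 0 0 0
  0 0 0 0
  0 1 0 0
  0 3 0 0

1 3 0 0
0 0 0 0
0 0 0 0
0 1 0 0
0 3 0 0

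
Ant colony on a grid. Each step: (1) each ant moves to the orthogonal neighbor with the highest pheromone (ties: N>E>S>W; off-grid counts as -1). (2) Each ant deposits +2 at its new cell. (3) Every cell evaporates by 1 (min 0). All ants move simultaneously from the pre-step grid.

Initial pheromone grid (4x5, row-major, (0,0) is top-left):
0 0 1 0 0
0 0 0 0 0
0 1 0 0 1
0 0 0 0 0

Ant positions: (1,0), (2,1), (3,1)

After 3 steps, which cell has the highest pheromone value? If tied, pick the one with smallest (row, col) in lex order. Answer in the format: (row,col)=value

Answer: (1,1)=5

Derivation:
Step 1: ant0:(1,0)->N->(0,0) | ant1:(2,1)->N->(1,1) | ant2:(3,1)->N->(2,1)
  grid max=2 at (2,1)
Step 2: ant0:(0,0)->E->(0,1) | ant1:(1,1)->S->(2,1) | ant2:(2,1)->N->(1,1)
  grid max=3 at (2,1)
Step 3: ant0:(0,1)->S->(1,1) | ant1:(2,1)->N->(1,1) | ant2:(1,1)->S->(2,1)
  grid max=5 at (1,1)
Final grid:
  0 0 0 0 0
  0 5 0 0 0
  0 4 0 0 0
  0 0 0 0 0
Max pheromone 5 at (1,1)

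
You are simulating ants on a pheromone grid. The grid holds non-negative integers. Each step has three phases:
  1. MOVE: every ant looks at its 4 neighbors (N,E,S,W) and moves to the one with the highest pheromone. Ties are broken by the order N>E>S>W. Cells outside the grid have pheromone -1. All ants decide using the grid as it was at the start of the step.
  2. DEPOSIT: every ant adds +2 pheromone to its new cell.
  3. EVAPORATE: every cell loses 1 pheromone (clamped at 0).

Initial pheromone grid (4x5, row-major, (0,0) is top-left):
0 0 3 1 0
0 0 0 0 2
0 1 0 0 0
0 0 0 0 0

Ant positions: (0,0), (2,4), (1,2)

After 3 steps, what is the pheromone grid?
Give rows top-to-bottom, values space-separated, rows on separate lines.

After step 1: ants at (0,1),(1,4),(0,2)
  0 1 4 0 0
  0 0 0 0 3
  0 0 0 0 0
  0 0 0 0 0
After step 2: ants at (0,2),(0,4),(0,1)
  0 2 5 0 1
  0 0 0 0 2
  0 0 0 0 0
  0 0 0 0 0
After step 3: ants at (0,1),(1,4),(0,2)
  0 3 6 0 0
  0 0 0 0 3
  0 0 0 0 0
  0 0 0 0 0

0 3 6 0 0
0 0 0 0 3
0 0 0 0 0
0 0 0 0 0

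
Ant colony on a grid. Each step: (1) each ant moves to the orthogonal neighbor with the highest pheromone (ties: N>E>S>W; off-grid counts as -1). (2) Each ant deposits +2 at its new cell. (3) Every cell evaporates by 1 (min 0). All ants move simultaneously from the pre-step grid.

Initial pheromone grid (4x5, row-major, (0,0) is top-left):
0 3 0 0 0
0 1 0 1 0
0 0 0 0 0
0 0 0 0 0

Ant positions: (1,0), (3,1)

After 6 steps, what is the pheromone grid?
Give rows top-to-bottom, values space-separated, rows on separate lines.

After step 1: ants at (1,1),(2,1)
  0 2 0 0 0
  0 2 0 0 0
  0 1 0 0 0
  0 0 0 0 0
After step 2: ants at (0,1),(1,1)
  0 3 0 0 0
  0 3 0 0 0
  0 0 0 0 0
  0 0 0 0 0
After step 3: ants at (1,1),(0,1)
  0 4 0 0 0
  0 4 0 0 0
  0 0 0 0 0
  0 0 0 0 0
After step 4: ants at (0,1),(1,1)
  0 5 0 0 0
  0 5 0 0 0
  0 0 0 0 0
  0 0 0 0 0
After step 5: ants at (1,1),(0,1)
  0 6 0 0 0
  0 6 0 0 0
  0 0 0 0 0
  0 0 0 0 0
After step 6: ants at (0,1),(1,1)
  0 7 0 0 0
  0 7 0 0 0
  0 0 0 0 0
  0 0 0 0 0

0 7 0 0 0
0 7 0 0 0
0 0 0 0 0
0 0 0 0 0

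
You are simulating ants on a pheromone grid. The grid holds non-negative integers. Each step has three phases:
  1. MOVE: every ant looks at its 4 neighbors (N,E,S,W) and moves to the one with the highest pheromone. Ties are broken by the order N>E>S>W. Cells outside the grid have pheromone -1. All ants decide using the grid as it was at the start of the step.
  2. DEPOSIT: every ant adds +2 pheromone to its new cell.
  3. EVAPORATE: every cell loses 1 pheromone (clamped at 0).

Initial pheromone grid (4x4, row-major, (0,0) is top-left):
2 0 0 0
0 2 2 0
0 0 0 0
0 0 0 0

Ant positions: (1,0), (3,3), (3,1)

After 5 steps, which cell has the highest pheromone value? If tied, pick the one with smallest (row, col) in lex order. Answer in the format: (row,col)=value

Answer: (1,1)=5

Derivation:
Step 1: ant0:(1,0)->N->(0,0) | ant1:(3,3)->N->(2,3) | ant2:(3,1)->N->(2,1)
  grid max=3 at (0,0)
Step 2: ant0:(0,0)->E->(0,1) | ant1:(2,3)->N->(1,3) | ant2:(2,1)->N->(1,1)
  grid max=2 at (0,0)
Step 3: ant0:(0,1)->S->(1,1) | ant1:(1,3)->N->(0,3) | ant2:(1,1)->N->(0,1)
  grid max=3 at (1,1)
Step 4: ant0:(1,1)->N->(0,1) | ant1:(0,3)->S->(1,3) | ant2:(0,1)->S->(1,1)
  grid max=4 at (1,1)
Step 5: ant0:(0,1)->S->(1,1) | ant1:(1,3)->N->(0,3) | ant2:(1,1)->N->(0,1)
  grid max=5 at (1,1)
Final grid:
  0 4 0 1
  0 5 0 0
  0 0 0 0
  0 0 0 0
Max pheromone 5 at (1,1)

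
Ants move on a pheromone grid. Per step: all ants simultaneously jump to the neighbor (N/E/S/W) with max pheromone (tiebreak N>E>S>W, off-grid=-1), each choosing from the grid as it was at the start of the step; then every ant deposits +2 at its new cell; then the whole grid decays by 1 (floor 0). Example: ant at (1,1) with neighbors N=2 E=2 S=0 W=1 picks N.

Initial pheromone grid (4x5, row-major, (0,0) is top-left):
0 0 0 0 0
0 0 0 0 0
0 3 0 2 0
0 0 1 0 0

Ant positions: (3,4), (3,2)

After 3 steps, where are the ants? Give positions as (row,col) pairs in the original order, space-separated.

Step 1: ant0:(3,4)->N->(2,4) | ant1:(3,2)->N->(2,2)
  grid max=2 at (2,1)
Step 2: ant0:(2,4)->W->(2,3) | ant1:(2,2)->W->(2,1)
  grid max=3 at (2,1)
Step 3: ant0:(2,3)->N->(1,3) | ant1:(2,1)->N->(1,1)
  grid max=2 at (2,1)

(1,3) (1,1)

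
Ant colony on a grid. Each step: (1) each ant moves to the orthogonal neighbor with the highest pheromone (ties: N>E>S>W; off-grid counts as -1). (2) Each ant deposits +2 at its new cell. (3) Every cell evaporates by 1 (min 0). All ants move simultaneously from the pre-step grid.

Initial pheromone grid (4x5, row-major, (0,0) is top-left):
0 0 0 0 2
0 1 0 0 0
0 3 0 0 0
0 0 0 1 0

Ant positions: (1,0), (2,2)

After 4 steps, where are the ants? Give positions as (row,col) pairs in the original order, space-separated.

Step 1: ant0:(1,0)->E->(1,1) | ant1:(2,2)->W->(2,1)
  grid max=4 at (2,1)
Step 2: ant0:(1,1)->S->(2,1) | ant1:(2,1)->N->(1,1)
  grid max=5 at (2,1)
Step 3: ant0:(2,1)->N->(1,1) | ant1:(1,1)->S->(2,1)
  grid max=6 at (2,1)
Step 4: ant0:(1,1)->S->(2,1) | ant1:(2,1)->N->(1,1)
  grid max=7 at (2,1)

(2,1) (1,1)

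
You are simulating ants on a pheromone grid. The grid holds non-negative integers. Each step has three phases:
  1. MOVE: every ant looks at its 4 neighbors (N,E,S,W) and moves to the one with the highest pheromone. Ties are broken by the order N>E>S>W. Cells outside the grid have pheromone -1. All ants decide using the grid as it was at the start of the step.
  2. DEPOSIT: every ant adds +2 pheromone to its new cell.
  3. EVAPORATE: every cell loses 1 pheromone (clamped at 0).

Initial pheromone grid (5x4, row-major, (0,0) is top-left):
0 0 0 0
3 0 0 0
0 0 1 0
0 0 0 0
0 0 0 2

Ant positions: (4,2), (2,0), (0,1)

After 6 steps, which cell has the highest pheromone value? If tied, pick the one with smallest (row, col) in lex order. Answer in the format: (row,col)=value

Answer: (1,0)=3

Derivation:
Step 1: ant0:(4,2)->E->(4,3) | ant1:(2,0)->N->(1,0) | ant2:(0,1)->E->(0,2)
  grid max=4 at (1,0)
Step 2: ant0:(4,3)->N->(3,3) | ant1:(1,0)->N->(0,0) | ant2:(0,2)->E->(0,3)
  grid max=3 at (1,0)
Step 3: ant0:(3,3)->S->(4,3) | ant1:(0,0)->S->(1,0) | ant2:(0,3)->S->(1,3)
  grid max=4 at (1,0)
Step 4: ant0:(4,3)->N->(3,3) | ant1:(1,0)->N->(0,0) | ant2:(1,3)->N->(0,3)
  grid max=3 at (1,0)
Step 5: ant0:(3,3)->S->(4,3) | ant1:(0,0)->S->(1,0) | ant2:(0,3)->S->(1,3)
  grid max=4 at (1,0)
Step 6: ant0:(4,3)->N->(3,3) | ant1:(1,0)->N->(0,0) | ant2:(1,3)->N->(0,3)
  grid max=3 at (1,0)
Final grid:
  1 0 0 1
  3 0 0 0
  0 0 0 0
  0 0 0 1
  0 0 0 2
Max pheromone 3 at (1,0)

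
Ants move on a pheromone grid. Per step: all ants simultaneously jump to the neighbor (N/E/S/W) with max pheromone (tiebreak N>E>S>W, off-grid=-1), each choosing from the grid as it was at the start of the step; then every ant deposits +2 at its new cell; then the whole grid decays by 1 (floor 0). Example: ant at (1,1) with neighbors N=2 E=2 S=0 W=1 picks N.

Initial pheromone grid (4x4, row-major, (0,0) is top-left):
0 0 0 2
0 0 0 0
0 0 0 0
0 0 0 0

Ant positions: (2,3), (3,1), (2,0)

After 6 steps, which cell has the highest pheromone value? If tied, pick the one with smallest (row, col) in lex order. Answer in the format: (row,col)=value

Answer: (0,2)=7

Derivation:
Step 1: ant0:(2,3)->N->(1,3) | ant1:(3,1)->N->(2,1) | ant2:(2,0)->N->(1,0)
  grid max=1 at (0,3)
Step 2: ant0:(1,3)->N->(0,3) | ant1:(2,1)->N->(1,1) | ant2:(1,0)->N->(0,0)
  grid max=2 at (0,3)
Step 3: ant0:(0,3)->S->(1,3) | ant1:(1,1)->N->(0,1) | ant2:(0,0)->E->(0,1)
  grid max=3 at (0,1)
Step 4: ant0:(1,3)->N->(0,3) | ant1:(0,1)->E->(0,2) | ant2:(0,1)->E->(0,2)
  grid max=3 at (0,2)
Step 5: ant0:(0,3)->W->(0,2) | ant1:(0,2)->E->(0,3) | ant2:(0,2)->E->(0,3)
  grid max=5 at (0,3)
Step 6: ant0:(0,2)->E->(0,3) | ant1:(0,3)->W->(0,2) | ant2:(0,3)->W->(0,2)
  grid max=7 at (0,2)
Final grid:
  0 0 7 6
  0 0 0 0
  0 0 0 0
  0 0 0 0
Max pheromone 7 at (0,2)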